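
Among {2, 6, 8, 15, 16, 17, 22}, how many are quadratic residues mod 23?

4

(2/23) = +1 → QR.
(6/23) = +1 → QR.
(8/23) = +1 → QR.
(15/23) = -1 → non-residue.
(16/23) = +1 → QR.
(17/23) = -1 → non-residue.
(22/23) = -1 → non-residue.
Total quadratic residues among the 7: 4.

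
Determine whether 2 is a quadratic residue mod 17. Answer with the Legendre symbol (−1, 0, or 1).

1

Euler's criterion: (2/17) ≡ 2^8 (mod 17).
2^2 ≡ 4 (mod 17)
2^4 ≡ 16 (mod 17)
2^8 ≡ 1 (mod 17)
2^8 = 2^(8) ≡ 1 (mod 17).
Result is 1, so (2/17) = 1.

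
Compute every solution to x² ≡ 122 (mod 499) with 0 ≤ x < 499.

Since 499 ≡ 3 (mod 4), a square root of 122 is 122^((499+1)/4) = 122^125 mod 499.
Repeated squaring: 122^2≡413, 122^4≡410, 122^8≡436, 122^16≡476, 122^32≡30, 122^64≡401 (mod 499).
122^125 = 122^(64+32+16+8+4+1) ≡ 336 (mod 499).
Check: 336² = 112896 ≡ 122 (mod 499). The two roots are 163 and 336.

163, 336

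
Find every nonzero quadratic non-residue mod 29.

2,3,8,10,11,12,14,15,17,18,19,21,26,27

Square k = 1,…,14 (k and 29−k give the same square):
1²=1, 2²=4, 3²=9, 4²=16, 5²=25, 6²≡7, 7²≡20, 8²≡6, 9²≡23, 10²≡13, 11²≡5, 12²≡28, 13²≡24, 14²≡22 (mod 29).
The residues are {1, 4, 5, 6, 7, 9, 13, 16, 20, 22, 23, 24, 25, 28}; the non-residues are the remaining 14 nonzero classes.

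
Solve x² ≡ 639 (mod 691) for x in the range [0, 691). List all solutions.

Since 691 ≡ 3 (mod 4), a square root of 639 is 639^((691+1)/4) = 639^173 mod 691.
Repeated squaring: 639^2≡631, 639^4≡145, 639^8≡295, 639^16≡650, 639^32≡299, 639^64≡262, 639^128≡235 (mod 691).
639^173 = 639^(128+32+8+4+1) ≡ 617 (mod 691).
Check: 617² = 380689 ≡ 639 (mod 691). The two roots are 74 and 617.

74, 617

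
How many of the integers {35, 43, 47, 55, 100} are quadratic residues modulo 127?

(35/127) = +1 → QR.
(43/127) = -1 → non-residue.
(47/127) = +1 → QR.
(55/127) = -1 → non-residue.
(100/127) = +1 → QR.
Total quadratic residues among the 5: 3.

3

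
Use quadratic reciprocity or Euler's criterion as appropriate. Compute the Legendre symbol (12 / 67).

Euler's criterion: (12/67) ≡ 12^33 (mod 67).
12^2 ≡ 10 (mod 67)
12^4 ≡ 33 (mod 67)
12^8 ≡ 17 (mod 67)
12^16 ≡ 21 (mod 67)
12^32 ≡ 39 (mod 67)
12^33 = 12^(32+1) ≡ 66 (mod 67).
Result is 66 ≡ −1, so (12/67) = −1.

-1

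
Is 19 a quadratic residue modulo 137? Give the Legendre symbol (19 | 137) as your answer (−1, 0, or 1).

1

Euler's criterion: (19/137) ≡ 19^68 (mod 137).
19^2 ≡ 87 (mod 137)
19^4 ≡ 34 (mod 137)
19^8 ≡ 60 (mod 137)
19^16 ≡ 38 (mod 137)
19^32 ≡ 74 (mod 137)
19^64 ≡ 133 (mod 137)
19^68 = 19^(64+4) ≡ 1 (mod 137).
Result is 1, so (19/137) = 1.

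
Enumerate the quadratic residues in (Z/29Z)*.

1, 4, 5, 6, 7, 9, 13, 16, 20, 22, 23, 24, 25, 28

Square k = 1,…,14 (k and 29−k give the same square):
1²=1, 2²=4, 3²=9, 4²=16, 5²=25, 6²≡7, 7²≡20, 8²≡6, 9²≡23, 10²≡13, 11²≡5, 12²≡28, 13²≡24, 14²≡22 (mod 29).
So the quadratic residues mod 29 are {1, 4, 5, 6, 7, 9, 13, 16, 20, 22, 23, 24, 25, 28}.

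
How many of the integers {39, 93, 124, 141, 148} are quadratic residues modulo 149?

3

(39/149) = +1 → QR.
(93/149) = -1 → non-residue.
(124/149) = +1 → QR.
(141/149) = -1 → non-residue.
(148/149) = +1 → QR.
Total quadratic residues among the 5: 3.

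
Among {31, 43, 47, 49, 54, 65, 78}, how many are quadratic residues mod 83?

(31/83) = +1 → QR.
(43/83) = -1 → non-residue.
(47/83) = -1 → non-residue.
(49/83) = +1 → QR.
(54/83) = -1 → non-residue.
(65/83) = +1 → QR.
(78/83) = +1 → QR.
Total quadratic residues among the 7: 4.

4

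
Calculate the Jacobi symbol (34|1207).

Pull out 2: since 1207 ≡ 7 (mod 8), (2/1207) = +1.
Reciprocity: 17 ≡ 1 and 1207 ≡ 3 (mod 4), so (17/1207) = +(1207/17).
Reduce top mod 17: now compute (0/17).
Top reduces to 0: gcd > 1, so the symbol is 0.

0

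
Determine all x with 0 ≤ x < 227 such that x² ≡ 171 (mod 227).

Since 227 ≡ 3 (mod 4), a square root of 171 is 171^((227+1)/4) = 171^57 mod 227.
Repeated squaring: 171^2≡185, 171^4≡175, 171^8≡207, 171^16≡173, 171^32≡192 (mod 227).
171^57 = 171^(32+16+8+1) ≡ 25 (mod 227).
Check: 25² = 625 ≡ 171 (mod 227). The two roots are 25 and 202.

25, 202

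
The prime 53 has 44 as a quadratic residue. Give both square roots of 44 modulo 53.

53 ≡ 1 (mod 4), so we find a root by search.
Trying successive values, 16² = 256 ≡ 44 (mod 53). The other root is 53 − 16 = 37.

16, 37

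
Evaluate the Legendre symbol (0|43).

0

Top reduces to 0: gcd > 1, so the symbol is 0.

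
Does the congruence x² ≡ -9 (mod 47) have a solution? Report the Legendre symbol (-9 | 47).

First reduce: -9 ≡ 38 (mod 47).
Pull out 2: since 47 ≡ 7 (mod 8), (2/47) = +1.
Reciprocity: 19 ≡ 3 and 47 ≡ 3 (mod 4), so (19/47) = −(47/19).
Reduce top mod 19: now compute (9/19).
Reciprocity: 9 ≡ 1 and 19 ≡ 3 (mod 4), so (9/19) = +(19/9).
Reduce top mod 9: now compute (1/9).
Reached (1/9) = 1. Collecting the sign flips along the way, the symbol is -1.

-1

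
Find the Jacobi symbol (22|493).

Pull out 2: since 493 ≡ 5 (mod 8), (2/493) = -1.
Reciprocity: 11 ≡ 3 and 493 ≡ 1 (mod 4), so (11/493) = +(493/11).
Reduce top mod 11: now compute (9/11).
Reciprocity: 9 ≡ 1 and 11 ≡ 3 (mod 4), so (9/11) = +(11/9).
Reduce top mod 9: now compute (2/9).
Pull out 2: since 9 ≡ 1 (mod 8), (2/9) = +1.
Reached (1/9) = 1. Collecting the sign flips along the way, the symbol is -1.

-1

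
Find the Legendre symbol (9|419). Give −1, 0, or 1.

1

Reciprocity: 9 ≡ 1 and 419 ≡ 3 (mod 4), so (9/419) = +(419/9).
Reduce top mod 9: now compute (5/9).
Reciprocity: 5 ≡ 1 and 9 ≡ 1 (mod 4), so (5/9) = +(9/5).
Reduce top mod 5: now compute (4/5).
Pull out 2^2: since 5 ≡ 5 (mod 8), (2/5) = -1, so (2/5)^2 = +1.
Reached (1/5) = 1. Collecting the sign flips along the way, the symbol is +1.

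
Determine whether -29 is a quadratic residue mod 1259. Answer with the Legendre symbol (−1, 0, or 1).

1

First reduce: -29 ≡ 1230 (mod 1259).
Pull out 2: since 1259 ≡ 3 (mod 8), (2/1259) = -1.
Reciprocity: 615 ≡ 3 and 1259 ≡ 3 (mod 4), so (615/1259) = −(1259/615).
Reduce top mod 615: now compute (29/615).
Reciprocity: 29 ≡ 1 and 615 ≡ 3 (mod 4), so (29/615) = +(615/29).
Reduce top mod 29: now compute (6/29).
Pull out 2: since 29 ≡ 5 (mod 8), (2/29) = -1.
Reciprocity: 3 ≡ 3 and 29 ≡ 1 (mod 4), so (3/29) = +(29/3).
Reduce top mod 3: now compute (2/3).
Pull out 2: since 3 ≡ 3 (mod 8), (2/3) = -1.
Reached (1/3) = 1. Collecting the sign flips along the way, the symbol is +1.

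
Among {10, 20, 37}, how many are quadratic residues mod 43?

1

(10/43) = +1 → QR.
(20/43) = -1 → non-residue.
(37/43) = -1 → non-residue.
Total quadratic residues among the 3: 1.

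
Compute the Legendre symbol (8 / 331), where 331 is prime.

-1

Euler's criterion: (8/331) ≡ 8^165 (mod 331).
8^2 ≡ 64 (mod 331)
8^4 ≡ 124 (mod 331)
8^8 ≡ 150 (mod 331)
8^16 ≡ 323 (mod 331)
8^32 ≡ 64 (mod 331)
8^64 ≡ 124 (mod 331)
8^128 ≡ 150 (mod 331)
8^165 = 8^(128+32+4+1) ≡ 330 (mod 331).
Result is 330 ≡ −1, so (8/331) = −1.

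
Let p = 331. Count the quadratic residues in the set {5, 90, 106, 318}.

(5/331) = +1 → QR.
(90/331) = -1 → non-residue.
(106/331) = -1 → non-residue.
(318/331) = +1 → QR.
Total quadratic residues among the 4: 2.

2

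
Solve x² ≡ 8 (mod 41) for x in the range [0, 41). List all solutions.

41 ≡ 1 (mod 4), so we find a root by search.
Trying successive values, 7² = 49 ≡ 8 (mod 41). The other root is 41 − 7 = 34.

7, 34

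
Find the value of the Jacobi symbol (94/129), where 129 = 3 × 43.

Pull out 2: since 129 ≡ 1 (mod 8), (2/129) = +1.
Reciprocity: 47 ≡ 3 and 129 ≡ 1 (mod 4), so (47/129) = +(129/47).
Reduce top mod 47: now compute (35/47).
Reciprocity: 35 ≡ 3 and 47 ≡ 3 (mod 4), so (35/47) = −(47/35).
Reduce top mod 35: now compute (12/35).
Pull out 2^2: since 35 ≡ 3 (mod 8), (2/35) = -1, so (2/35)^2 = +1.
Reciprocity: 3 ≡ 3 and 35 ≡ 3 (mod 4), so (3/35) = −(35/3).
Reduce top mod 3: now compute (2/3).
Pull out 2: since 3 ≡ 3 (mod 8), (2/3) = -1.
Reached (1/3) = 1. Collecting the sign flips along the way, the symbol is -1.

-1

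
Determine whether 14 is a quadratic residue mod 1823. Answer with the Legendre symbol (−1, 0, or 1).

Pull out 2: since 1823 ≡ 7 (mod 8), (2/1823) = +1.
Reciprocity: 7 ≡ 3 and 1823 ≡ 3 (mod 4), so (7/1823) = −(1823/7).
Reduce top mod 7: now compute (3/7).
Reciprocity: 3 ≡ 3 and 7 ≡ 3 (mod 4), so (3/7) = −(7/3).
Reduce top mod 3: now compute (1/3).
Reached (1/3) = 1. Collecting the sign flips along the way, the symbol is +1.

1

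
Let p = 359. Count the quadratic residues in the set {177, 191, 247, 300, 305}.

(177/359) = -1 → non-residue.
(191/359) = +1 → QR.
(247/359) = +1 → QR.
(300/359) = +1 → QR.
(305/359) = -1 → non-residue.
Total quadratic residues among the 5: 3.

3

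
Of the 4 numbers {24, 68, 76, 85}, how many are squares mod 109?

0

(24/109) = -1 → non-residue.
(68/109) = -1 → non-residue.
(76/109) = -1 → non-residue.
(85/109) = -1 → non-residue.
Total quadratic residues among the 4: 0.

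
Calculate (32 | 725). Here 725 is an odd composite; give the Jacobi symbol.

-1

Pull out 2^5: since 725 ≡ 5 (mod 8), (2/725) = -1, so (2/725)^5 = -1.
Reached (1/725) = 1. Collecting the sign flips along the way, the symbol is -1.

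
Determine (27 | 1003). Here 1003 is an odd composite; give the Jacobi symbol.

-1

Reciprocity: 27 ≡ 3 and 1003 ≡ 3 (mod 4), so (27/1003) = −(1003/27).
Reduce top mod 27: now compute (4/27).
Pull out 2^2: since 27 ≡ 3 (mod 8), (2/27) = -1, so (2/27)^2 = +1.
Reached (1/27) = 1. Collecting the sign flips along the way, the symbol is -1.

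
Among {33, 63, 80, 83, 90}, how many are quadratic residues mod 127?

(33/127) = -1 → non-residue.
(63/127) = -1 → non-residue.
(80/127) = -1 → non-residue.
(83/127) = -1 → non-residue.
(90/127) = -1 → non-residue.
Total quadratic residues among the 5: 0.

0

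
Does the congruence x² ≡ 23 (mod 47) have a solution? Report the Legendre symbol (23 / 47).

-1

Reciprocity: 23 ≡ 3 and 47 ≡ 3 (mod 4), so (23/47) = −(47/23).
Reduce top mod 23: now compute (1/23).
Reached (1/23) = 1. Collecting the sign flips along the way, the symbol is -1.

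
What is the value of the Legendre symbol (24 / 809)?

-1

Euler's criterion: (24/809) ≡ 24^404 (mod 809).
24^2 ≡ 576 (mod 809)
24^4 ≡ 86 (mod 809)
24^8 ≡ 115 (mod 809)
24^16 ≡ 281 (mod 809)
24^32 ≡ 488 (mod 809)
24^64 ≡ 298 (mod 809)
24^128 ≡ 623 (mod 809)
24^256 ≡ 618 (mod 809)
24^404 = 24^(256+128+16+4) ≡ 808 (mod 809).
Result is 808 ≡ −1, so (24/809) = −1.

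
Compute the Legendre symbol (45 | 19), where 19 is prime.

1

First reduce: 45 ≡ 7 (mod 19).
Reciprocity: 7 ≡ 3 and 19 ≡ 3 (mod 4), so (7/19) = −(19/7).
Reduce top mod 7: now compute (5/7).
Reciprocity: 5 ≡ 1 and 7 ≡ 3 (mod 4), so (5/7) = +(7/5).
Reduce top mod 5: now compute (2/5).
Pull out 2: since 5 ≡ 5 (mod 8), (2/5) = -1.
Reached (1/5) = 1. Collecting the sign flips along the way, the symbol is +1.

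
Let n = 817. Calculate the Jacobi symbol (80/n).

-1

Pull out 2^4: since 817 ≡ 1 (mod 8), (2/817) = +1, so (2/817)^4 = +1.
Reciprocity: 5 ≡ 1 and 817 ≡ 1 (mod 4), so (5/817) = +(817/5).
Reduce top mod 5: now compute (2/5).
Pull out 2: since 5 ≡ 5 (mod 8), (2/5) = -1.
Reached (1/5) = 1. Collecting the sign flips along the way, the symbol is -1.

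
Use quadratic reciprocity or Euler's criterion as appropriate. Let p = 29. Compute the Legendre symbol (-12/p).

Euler's criterion: (-12/29) ≡ 17^14 (mod 29).
17^2 ≡ 28 (mod 29)
17^4 ≡ 1 (mod 29)
17^8 ≡ 1 (mod 29)
17^14 = 17^(8+4+2) ≡ 28 (mod 29).
Result is 28 ≡ −1, so (-12/29) = −1.

-1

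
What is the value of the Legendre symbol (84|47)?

Euler's criterion: (84/47) ≡ 37^23 (mod 47).
37^2 ≡ 6 (mod 47)
37^4 ≡ 36 (mod 47)
37^8 ≡ 27 (mod 47)
37^16 ≡ 24 (mod 47)
37^23 = 37^(16+4+2+1) ≡ 1 (mod 47).
Result is 1, so (84/47) = 1.

1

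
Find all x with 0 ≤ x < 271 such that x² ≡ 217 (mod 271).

Since 271 ≡ 3 (mod 4), a square root of 217 is 217^((271+1)/4) = 217^68 mod 271.
Repeated squaring: 217^2≡206, 217^4≡160, 217^8≡126, 217^16≡158, 217^32≡32, 217^64≡211 (mod 271).
217^68 = 217^(64+4) ≡ 156 (mod 271).
Check: 156² = 24336 ≡ 217 (mod 271). The two roots are 115 and 156.

115, 156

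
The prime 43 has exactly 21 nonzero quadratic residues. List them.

1, 4, 6, 9, 10, 11, 13, 14, 15, 16, 17, 21, 23, 24, 25, 31, 35, 36, 38, 40, 41

Square k = 1,…,21 (k and 43−k give the same square):
1²=1, 2²=4, 3²=9, 4²=16, 5²=25, 6²=36, 7²≡6, 8²≡21, 9²≡38, 10²≡14, 11²≡35, 12²≡15, 13²≡40, 14²≡24, 15²≡10, 16²≡41, 17²≡31, 18²≡23, 19²≡17, 20²≡13, 21²≡11 (mod 43).
So the quadratic residues mod 43 are {1, 4, 6, 9, 10, 11, 13, 14, 15, 16, 17, 21, 23, 24, 25, 31, 35, 36, 38, 40, 41}.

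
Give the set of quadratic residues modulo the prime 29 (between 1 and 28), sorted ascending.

Square k = 1,…,14 (k and 29−k give the same square):
1²=1, 2²=4, 3²=9, 4²=16, 5²=25, 6²≡7, 7²≡20, 8²≡6, 9²≡23, 10²≡13, 11²≡5, 12²≡28, 13²≡24, 14²≡22 (mod 29).
So the quadratic residues mod 29 are {1, 4, 5, 6, 7, 9, 13, 16, 20, 22, 23, 24, 25, 28}.

1, 4, 5, 6, 7, 9, 13, 16, 20, 22, 23, 24, 25, 28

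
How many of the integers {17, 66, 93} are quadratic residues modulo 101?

1

(17/101) = +1 → QR.
(66/101) = -1 → non-residue.
(93/101) = -1 → non-residue.
Total quadratic residues among the 3: 1.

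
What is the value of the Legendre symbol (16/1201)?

Pull out 2^4: since 1201 ≡ 1 (mod 8), (2/1201) = +1, so (2/1201)^4 = +1.
Reached (1/1201) = 1. Collecting the sign flips along the way, the symbol is +1.

1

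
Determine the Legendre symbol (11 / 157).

Euler's criterion: (11/157) ≡ 11^78 (mod 157).
11^2 ≡ 121 (mod 157)
11^4 ≡ 40 (mod 157)
11^8 ≡ 30 (mod 157)
11^16 ≡ 115 (mod 157)
11^32 ≡ 37 (mod 157)
11^64 ≡ 113 (mod 157)
11^78 = 11^(64+8+4+2) ≡ 1 (mod 157).
Result is 1, so (11/157) = 1.

1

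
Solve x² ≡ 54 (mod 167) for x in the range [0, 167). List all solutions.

80, 87

Since 167 ≡ 3 (mod 4), a square root of 54 is 54^((167+1)/4) = 54^42 mod 167.
Repeated squaring: 54^2≡77, 54^4≡84, 54^8≡42, 54^16≡94, 54^32≡152 (mod 167).
54^42 = 54^(32+8+2) ≡ 87 (mod 167).
Check: 87² = 7569 ≡ 54 (mod 167). The two roots are 80 and 87.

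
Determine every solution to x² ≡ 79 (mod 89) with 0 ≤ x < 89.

41, 48

89 ≡ 1 (mod 4), so we find a root by search.
Trying successive values, 41² = 1681 ≡ 79 (mod 89). The other root is 89 − 41 = 48.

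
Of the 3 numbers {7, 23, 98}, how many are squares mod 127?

1

(7/127) = -1 → non-residue.
(23/127) = -1 → non-residue.
(98/127) = +1 → QR.
Total quadratic residues among the 3: 1.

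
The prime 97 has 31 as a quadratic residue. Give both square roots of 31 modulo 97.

15, 82

97 ≡ 1 (mod 4), so we find a root by search.
Trying successive values, 15² = 225 ≡ 31 (mod 97). The other root is 97 − 15 = 82.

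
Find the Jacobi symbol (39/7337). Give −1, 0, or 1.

1

Reciprocity: 39 ≡ 3 and 7337 ≡ 1 (mod 4), so (39/7337) = +(7337/39).
Reduce top mod 39: now compute (5/39).
Reciprocity: 5 ≡ 1 and 39 ≡ 3 (mod 4), so (5/39) = +(39/5).
Reduce top mod 5: now compute (4/5).
Pull out 2^2: since 5 ≡ 5 (mod 8), (2/5) = -1, so (2/5)^2 = +1.
Reached (1/5) = 1. Collecting the sign flips along the way, the symbol is +1.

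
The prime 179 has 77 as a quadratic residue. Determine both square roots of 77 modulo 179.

Since 179 ≡ 3 (mod 4), a square root of 77 is 77^((179+1)/4) = 77^45 mod 179.
Repeated squaring: 77^2≡22, 77^4≡126, 77^8≡124, 77^16≡161, 77^32≡145 (mod 179).
77^45 = 77^(32+8+4+1) ≡ 16 (mod 179).
Check: 16² = 256 ≡ 77 (mod 179). The two roots are 16 and 163.

16, 163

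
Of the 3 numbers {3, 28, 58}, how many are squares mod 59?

2

(3/59) = +1 → QR.
(28/59) = +1 → QR.
(58/59) = -1 → non-residue.
Total quadratic residues among the 3: 2.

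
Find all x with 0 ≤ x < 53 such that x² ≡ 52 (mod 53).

23, 30

53 ≡ 1 (mod 4), so we find a root by search.
Trying successive values, 23² = 529 ≡ 52 (mod 53). The other root is 53 − 23 = 30.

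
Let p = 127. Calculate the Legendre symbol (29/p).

-1

Euler's criterion: (29/127) ≡ 29^63 (mod 127).
29^2 ≡ 79 (mod 127)
29^4 ≡ 18 (mod 127)
29^8 ≡ 70 (mod 127)
29^16 ≡ 74 (mod 127)
29^32 ≡ 15 (mod 127)
29^63 = 29^(32+16+8+4+2+1) ≡ 126 (mod 127).
Result is 126 ≡ −1, so (29/127) = −1.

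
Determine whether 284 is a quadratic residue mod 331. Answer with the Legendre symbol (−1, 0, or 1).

Pull out 2^2: since 331 ≡ 3 (mod 8), (2/331) = -1, so (2/331)^2 = +1.
Reciprocity: 71 ≡ 3 and 331 ≡ 3 (mod 4), so (71/331) = −(331/71).
Reduce top mod 71: now compute (47/71).
Reciprocity: 47 ≡ 3 and 71 ≡ 3 (mod 4), so (47/71) = −(71/47).
Reduce top mod 47: now compute (24/47).
Pull out 2^3: since 47 ≡ 7 (mod 8), (2/47) = +1, so (2/47)^3 = +1.
Reciprocity: 3 ≡ 3 and 47 ≡ 3 (mod 4), so (3/47) = −(47/3).
Reduce top mod 3: now compute (2/3).
Pull out 2: since 3 ≡ 3 (mod 8), (2/3) = -1.
Reached (1/3) = 1. Collecting the sign flips along the way, the symbol is +1.

1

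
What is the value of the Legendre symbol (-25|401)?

First reduce: -25 ≡ 376 (mod 401).
Pull out 2^3: since 401 ≡ 1 (mod 8), (2/401) = +1, so (2/401)^3 = +1.
Reciprocity: 47 ≡ 3 and 401 ≡ 1 (mod 4), so (47/401) = +(401/47).
Reduce top mod 47: now compute (25/47).
Reciprocity: 25 ≡ 1 and 47 ≡ 3 (mod 4), so (25/47) = +(47/25).
Reduce top mod 25: now compute (22/25).
Pull out 2: since 25 ≡ 1 (mod 8), (2/25) = +1.
Reciprocity: 11 ≡ 3 and 25 ≡ 1 (mod 4), so (11/25) = +(25/11).
Reduce top mod 11: now compute (3/11).
Reciprocity: 3 ≡ 3 and 11 ≡ 3 (mod 4), so (3/11) = −(11/3).
Reduce top mod 3: now compute (2/3).
Pull out 2: since 3 ≡ 3 (mod 8), (2/3) = -1.
Reached (1/3) = 1. Collecting the sign flips along the way, the symbol is +1.

1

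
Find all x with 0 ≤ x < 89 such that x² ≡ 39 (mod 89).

22, 67

89 ≡ 1 (mod 4), so we find a root by search.
Trying successive values, 22² = 484 ≡ 39 (mod 89). The other root is 89 − 22 = 67.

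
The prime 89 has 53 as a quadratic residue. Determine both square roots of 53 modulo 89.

26, 63

89 ≡ 1 (mod 4), so we find a root by search.
Trying successive values, 26² = 676 ≡ 53 (mod 89). The other root is 89 − 26 = 63.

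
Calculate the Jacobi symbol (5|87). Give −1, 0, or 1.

Reciprocity: 5 ≡ 1 and 87 ≡ 3 (mod 4), so (5/87) = +(87/5).
Reduce top mod 5: now compute (2/5).
Pull out 2: since 5 ≡ 5 (mod 8), (2/5) = -1.
Reached (1/5) = 1. Collecting the sign flips along the way, the symbol is -1.

-1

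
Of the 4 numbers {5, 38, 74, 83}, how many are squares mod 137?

2

(5/137) = -1 → non-residue.
(38/137) = +1 → QR.
(74/137) = +1 → QR.
(83/137) = -1 → non-residue.
Total quadratic residues among the 4: 2.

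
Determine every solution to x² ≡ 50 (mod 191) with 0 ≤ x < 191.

94, 97

Since 191 ≡ 3 (mod 4), a square root of 50 is 50^((191+1)/4) = 50^48 mod 191.
Repeated squaring: 50^2≡17, 50^4≡98, 50^8≡54, 50^16≡51, 50^32≡118 (mod 191).
50^48 = 50^(32+16) ≡ 97 (mod 191).
Check: 97² = 9409 ≡ 50 (mod 191). The two roots are 94 and 97.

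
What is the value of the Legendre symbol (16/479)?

1

Pull out 2^4: since 479 ≡ 7 (mod 8), (2/479) = +1, so (2/479)^4 = +1.
Reached (1/479) = 1. Collecting the sign flips along the way, the symbol is +1.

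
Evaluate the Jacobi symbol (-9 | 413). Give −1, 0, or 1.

1

First reduce: -9 ≡ 404 (mod 413).
Pull out 2^2: since 413 ≡ 5 (mod 8), (2/413) = -1, so (2/413)^2 = +1.
Reciprocity: 101 ≡ 1 and 413 ≡ 1 (mod 4), so (101/413) = +(413/101).
Reduce top mod 101: now compute (9/101).
Reciprocity: 9 ≡ 1 and 101 ≡ 1 (mod 4), so (9/101) = +(101/9).
Reduce top mod 9: now compute (2/9).
Pull out 2: since 9 ≡ 1 (mod 8), (2/9) = +1.
Reached (1/9) = 1. Collecting the sign flips along the way, the symbol is +1.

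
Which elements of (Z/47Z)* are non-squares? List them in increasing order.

Square k = 1,…,23 (k and 47−k give the same square):
1²=1, 2²=4, 3²=9, 4²=16, 5²=25, 6²=36, 7²≡2, 8²≡17, 9²≡34, 10²≡6, 11²≡27, 12²≡3, 13²≡28, 14²≡8, 15²≡37, 16²≡21, 17²≡7, 18²≡42, 19²≡32, 20²≡24, 21²≡18, 22²≡14, 23²≡12 (mod 47).
The residues are {1, 2, 3, 4, 6, 7, 8, 9, 12, 14, 16, 17, 18, 21, 24, 25, 27, 28, 32, 34, 36, 37, 42}; the non-residues are the remaining 23 nonzero classes.

5, 10, 11, 13, 15, 19, 20, 22, 23, 26, 29, 30, 31, 33, 35, 38, 39, 40, 41, 43, 44, 45, 46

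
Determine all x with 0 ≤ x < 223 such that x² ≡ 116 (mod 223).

89, 134

Since 223 ≡ 3 (mod 4), a square root of 116 is 116^((223+1)/4) = 116^56 mod 223.
Repeated squaring: 116^2≡76, 116^4≡201, 116^8≡38, 116^16≡106, 116^32≡86 (mod 223).
116^56 = 116^(32+16+8) ≡ 89 (mod 223).
Check: 89² = 7921 ≡ 116 (mod 223). The two roots are 89 and 134.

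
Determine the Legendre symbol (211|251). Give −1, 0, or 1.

1

Euler's criterion: (211/251) ≡ 211^125 (mod 251).
211^2 ≡ 94 (mod 251)
211^4 ≡ 51 (mod 251)
211^8 ≡ 91 (mod 251)
211^16 ≡ 249 (mod 251)
211^32 ≡ 4 (mod 251)
211^64 ≡ 16 (mod 251)
211^125 = 211^(64+32+16+8+4+1) ≡ 1 (mod 251).
Result is 1, so (211/251) = 1.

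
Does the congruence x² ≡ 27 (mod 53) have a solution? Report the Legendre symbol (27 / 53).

Reciprocity: 27 ≡ 3 and 53 ≡ 1 (mod 4), so (27/53) = +(53/27).
Reduce top mod 27: now compute (26/27).
Pull out 2: since 27 ≡ 3 (mod 8), (2/27) = -1.
Reciprocity: 13 ≡ 1 and 27 ≡ 3 (mod 4), so (13/27) = +(27/13).
Reduce top mod 13: now compute (1/13).
Reached (1/13) = 1. Collecting the sign flips along the way, the symbol is -1.

-1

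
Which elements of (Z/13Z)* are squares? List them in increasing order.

Square k = 1,…,6 (k and 13−k give the same square):
1²=1, 2²=4, 3²=9, 4²≡3, 5²≡12, 6²≡10 (mod 13).
So the quadratic residues mod 13 are {1, 3, 4, 9, 10, 12}.

1 3 4 9 10 12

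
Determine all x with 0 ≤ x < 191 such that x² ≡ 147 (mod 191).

23, 168

Since 191 ≡ 3 (mod 4), a square root of 147 is 147^((191+1)/4) = 147^48 mod 191.
Repeated squaring: 147^2≡26, 147^4≡103, 147^8≡104, 147^16≡120, 147^32≡75 (mod 191).
147^48 = 147^(32+16) ≡ 23 (mod 191).
Check: 23² = 529 ≡ 147 (mod 191). The two roots are 23 and 168.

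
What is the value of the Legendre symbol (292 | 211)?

1

First reduce: 292 ≡ 81 (mod 211).
Reciprocity: 81 ≡ 1 and 211 ≡ 3 (mod 4), so (81/211) = +(211/81).
Reduce top mod 81: now compute (49/81).
Reciprocity: 49 ≡ 1 and 81 ≡ 1 (mod 4), so (49/81) = +(81/49).
Reduce top mod 49: now compute (32/49).
Pull out 2^5: since 49 ≡ 1 (mod 8), (2/49) = +1, so (2/49)^5 = +1.
Reached (1/49) = 1. Collecting the sign flips along the way, the symbol is +1.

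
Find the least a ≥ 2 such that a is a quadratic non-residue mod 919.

3

(2/919) = +1, so 2 is a residue.
(3/919) = −1, so 3 is the smallest positive non-residue mod 919.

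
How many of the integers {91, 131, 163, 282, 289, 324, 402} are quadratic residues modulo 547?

5

(91/547) = -1 → non-residue.
(131/547) = +1 → QR.
(163/547) = -1 → non-residue.
(282/547) = +1 → QR.
(289/547) = +1 → QR.
(324/547) = +1 → QR.
(402/547) = +1 → QR.
Total quadratic residues among the 7: 5.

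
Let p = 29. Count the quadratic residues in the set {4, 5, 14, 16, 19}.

(4/29) = +1 → QR.
(5/29) = +1 → QR.
(14/29) = -1 → non-residue.
(16/29) = +1 → QR.
(19/29) = -1 → non-residue.
Total quadratic residues among the 5: 3.

3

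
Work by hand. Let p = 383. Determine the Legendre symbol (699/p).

-1

First reduce: 699 ≡ 316 (mod 383).
Pull out 2^2: since 383 ≡ 7 (mod 8), (2/383) = +1, so (2/383)^2 = +1.
Reciprocity: 79 ≡ 3 and 383 ≡ 3 (mod 4), so (79/383) = −(383/79).
Reduce top mod 79: now compute (67/79).
Reciprocity: 67 ≡ 3 and 79 ≡ 3 (mod 4), so (67/79) = −(79/67).
Reduce top mod 67: now compute (12/67).
Pull out 2^2: since 67 ≡ 3 (mod 8), (2/67) = -1, so (2/67)^2 = +1.
Reciprocity: 3 ≡ 3 and 67 ≡ 3 (mod 4), so (3/67) = −(67/3).
Reduce top mod 3: now compute (1/3).
Reached (1/3) = 1. Collecting the sign flips along the way, the symbol is -1.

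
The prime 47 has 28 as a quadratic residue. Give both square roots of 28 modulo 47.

13, 34

Since 47 ≡ 3 (mod 4), a square root of 28 is 28^((47+1)/4) = 28^12 mod 47.
Repeated squaring: 28^2≡32, 28^4≡37, 28^8≡6 (mod 47).
28^12 = 28^(8+4) ≡ 34 (mod 47).
Check: 34² = 1156 ≡ 28 (mod 47). The two roots are 13 and 34.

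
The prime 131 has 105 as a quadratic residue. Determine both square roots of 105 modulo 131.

57, 74

Since 131 ≡ 3 (mod 4), a square root of 105 is 105^((131+1)/4) = 105^33 mod 131.
Repeated squaring: 105^2≡21, 105^4≡48, 105^8≡77, 105^16≡34, 105^32≡108 (mod 131).
105^33 = 105^(32+1) ≡ 74 (mod 131).
Check: 74² = 5476 ≡ 105 (mod 131). The two roots are 57 and 74.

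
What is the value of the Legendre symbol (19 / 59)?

Reciprocity: 19 ≡ 3 and 59 ≡ 3 (mod 4), so (19/59) = −(59/19).
Reduce top mod 19: now compute (2/19).
Pull out 2: since 19 ≡ 3 (mod 8), (2/19) = -1.
Reached (1/19) = 1. Collecting the sign flips along the way, the symbol is +1.

1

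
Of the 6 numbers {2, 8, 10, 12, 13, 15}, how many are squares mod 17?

4

(2/17) = +1 → QR.
(8/17) = +1 → QR.
(10/17) = -1 → non-residue.
(12/17) = -1 → non-residue.
(13/17) = +1 → QR.
(15/17) = +1 → QR.
Total quadratic residues among the 6: 4.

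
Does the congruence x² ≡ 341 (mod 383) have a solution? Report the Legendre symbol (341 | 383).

-1

Reciprocity: 341 ≡ 1 and 383 ≡ 3 (mod 4), so (341/383) = +(383/341).
Reduce top mod 341: now compute (42/341).
Pull out 2: since 341 ≡ 5 (mod 8), (2/341) = -1.
Reciprocity: 21 ≡ 1 and 341 ≡ 1 (mod 4), so (21/341) = +(341/21).
Reduce top mod 21: now compute (5/21).
Reciprocity: 5 ≡ 1 and 21 ≡ 1 (mod 4), so (5/21) = +(21/5).
Reduce top mod 5: now compute (1/5).
Reached (1/5) = 1. Collecting the sign flips along the way, the symbol is -1.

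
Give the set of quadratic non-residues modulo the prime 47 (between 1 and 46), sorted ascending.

Square k = 1,…,23 (k and 47−k give the same square):
1²=1, 2²=4, 3²=9, 4²=16, 5²=25, 6²=36, 7²≡2, 8²≡17, 9²≡34, 10²≡6, 11²≡27, 12²≡3, 13²≡28, 14²≡8, 15²≡37, 16²≡21, 17²≡7, 18²≡42, 19²≡32, 20²≡24, 21²≡18, 22²≡14, 23²≡12 (mod 47).
The residues are {1, 2, 3, 4, 6, 7, 8, 9, 12, 14, 16, 17, 18, 21, 24, 25, 27, 28, 32, 34, 36, 37, 42}; the non-residues are the remaining 23 nonzero classes.

5,10,11,13,15,19,20,22,23,26,29,30,31,33,35,38,39,40,41,43,44,45,46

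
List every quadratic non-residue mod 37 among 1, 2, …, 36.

2,5,6,8,13,14,15,17,18,19,20,22,23,24,29,31,32,35

Square k = 1,…,18 (k and 37−k give the same square):
1²=1, 2²=4, 3²=9, 4²=16, 5²=25, 6²=36, 7²≡12, 8²≡27, 9²≡7, 10²≡26, 11²≡10, 12²≡33, 13²≡21, 14²≡11, 15²≡3, 16²≡34, 17²≡30, 18²≡28 (mod 37).
The residues are {1, 3, 4, 7, 9, 10, 11, 12, 16, 21, 25, 26, 27, 28, 30, 33, 34, 36}; the non-residues are the remaining 18 nonzero classes.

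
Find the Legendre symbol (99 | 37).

1

First reduce: 99 ≡ 25 (mod 37).
Reciprocity: 25 ≡ 1 and 37 ≡ 1 (mod 4), so (25/37) = +(37/25).
Reduce top mod 25: now compute (12/25).
Pull out 2^2: since 25 ≡ 1 (mod 8), (2/25) = +1, so (2/25)^2 = +1.
Reciprocity: 3 ≡ 3 and 25 ≡ 1 (mod 4), so (3/25) = +(25/3).
Reduce top mod 3: now compute (1/3).
Reached (1/3) = 1. Collecting the sign flips along the way, the symbol is +1.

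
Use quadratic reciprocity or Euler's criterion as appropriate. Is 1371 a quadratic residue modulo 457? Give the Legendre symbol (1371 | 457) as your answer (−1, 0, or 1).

0

First reduce: 1371 ≡ 0 (mod 457).
Top reduces to 0: gcd > 1, so the symbol is 0.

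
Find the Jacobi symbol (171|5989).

1

Reciprocity: 171 ≡ 3 and 5989 ≡ 1 (mod 4), so (171/5989) = +(5989/171).
Reduce top mod 171: now compute (4/171).
Pull out 2^2: since 171 ≡ 3 (mod 8), (2/171) = -1, so (2/171)^2 = +1.
Reached (1/171) = 1. Collecting the sign flips along the way, the symbol is +1.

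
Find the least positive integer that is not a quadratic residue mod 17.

(2/17) = +1, so 2 is a residue.
(3/17) = −1, so 3 is the smallest positive non-residue mod 17.

3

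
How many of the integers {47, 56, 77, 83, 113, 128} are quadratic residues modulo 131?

(47/131) = -1 → non-residue.
(56/131) = -1 → non-residue.
(77/131) = +1 → QR.
(83/131) = -1 → non-residue.
(113/131) = +1 → QR.
(128/131) = -1 → non-residue.
Total quadratic residues among the 6: 2.

2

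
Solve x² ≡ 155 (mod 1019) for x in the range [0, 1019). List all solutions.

284, 735

Since 1019 ≡ 3 (mod 4), a square root of 155 is 155^((1019+1)/4) = 155^255 mod 1019.
Repeated squaring: 155^2≡588, 155^4≡303, 155^8≡99, 155^16≡630, 155^32≡509, 155^64≡255, 155^128≡828 (mod 1019).
155^255 = 155^(128+64+32+16+8+4+2+1) ≡ 735 (mod 1019).
Check: 735² = 540225 ≡ 155 (mod 1019). The two roots are 284 and 735.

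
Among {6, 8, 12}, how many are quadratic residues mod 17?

1

(6/17) = -1 → non-residue.
(8/17) = +1 → QR.
(12/17) = -1 → non-residue.
Total quadratic residues among the 3: 1.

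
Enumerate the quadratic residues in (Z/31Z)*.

Square k = 1,…,15 (k and 31−k give the same square):
1²=1, 2²=4, 3²=9, 4²=16, 5²=25, 6²≡5, 7²≡18, 8²≡2, 9²≡19, 10²≡7, 11²≡28, 12²≡20, 13²≡14, 14²≡10, 15²≡8 (mod 31).
So the quadratic residues mod 31 are {1, 2, 4, 5, 7, 8, 9, 10, 14, 16, 18, 19, 20, 25, 28}.

1 2 4 5 7 8 9 10 14 16 18 19 20 25 28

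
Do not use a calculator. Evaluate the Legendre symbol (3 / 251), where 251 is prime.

Reciprocity: 3 ≡ 3 and 251 ≡ 3 (mod 4), so (3/251) = −(251/3).
Reduce top mod 3: now compute (2/3).
Pull out 2: since 3 ≡ 3 (mod 8), (2/3) = -1.
Reached (1/3) = 1. Collecting the sign flips along the way, the symbol is +1.

1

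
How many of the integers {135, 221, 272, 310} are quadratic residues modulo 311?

(135/311) = +1 → QR.
(221/311) = -1 → non-residue.
(272/311) = -1 → non-residue.
(310/311) = -1 → non-residue.
Total quadratic residues among the 4: 1.

1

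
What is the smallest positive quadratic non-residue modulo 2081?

(2/2081) = +1, so 2 is a residue.
(3/2081) = −1, so 3 is the smallest positive non-residue mod 2081.

3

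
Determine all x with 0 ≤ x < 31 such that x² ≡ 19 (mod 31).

9, 22

Since 31 ≡ 3 (mod 4), a square root of 19 is 19^((31+1)/4) = 19^8 mod 31.
Repeated squaring: 19^2≡20, 19^4≡28, 19^8≡9 (mod 31).
19^8 = 19^(8) ≡ 9 (mod 31).
Check: 9² = 81 ≡ 19 (mod 31). The two roots are 9 and 22.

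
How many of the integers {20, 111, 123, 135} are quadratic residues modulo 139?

1

(20/139) = +1 → QR.
(111/139) = -1 → non-residue.
(123/139) = -1 → non-residue.
(135/139) = -1 → non-residue.
Total quadratic residues among the 4: 1.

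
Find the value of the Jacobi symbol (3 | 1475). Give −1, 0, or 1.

Reciprocity: 3 ≡ 3 and 1475 ≡ 3 (mod 4), so (3/1475) = −(1475/3).
Reduce top mod 3: now compute (2/3).
Pull out 2: since 3 ≡ 3 (mod 8), (2/3) = -1.
Reached (1/3) = 1. Collecting the sign flips along the way, the symbol is +1.

1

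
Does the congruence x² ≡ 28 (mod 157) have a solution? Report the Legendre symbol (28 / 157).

-1

Pull out 2^2: since 157 ≡ 5 (mod 8), (2/157) = -1, so (2/157)^2 = +1.
Reciprocity: 7 ≡ 3 and 157 ≡ 1 (mod 4), so (7/157) = +(157/7).
Reduce top mod 7: now compute (3/7).
Reciprocity: 3 ≡ 3 and 7 ≡ 3 (mod 4), so (3/7) = −(7/3).
Reduce top mod 3: now compute (1/3).
Reached (1/3) = 1. Collecting the sign flips along the way, the symbol is -1.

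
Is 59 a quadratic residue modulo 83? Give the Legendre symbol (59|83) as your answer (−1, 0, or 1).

1

Euler's criterion: (59/83) ≡ 59^41 (mod 83).
59^2 ≡ 78 (mod 83)
59^4 ≡ 25 (mod 83)
59^8 ≡ 44 (mod 83)
59^16 ≡ 27 (mod 83)
59^32 ≡ 65 (mod 83)
59^41 = 59^(32+8+1) ≡ 1 (mod 83).
Result is 1, so (59/83) = 1.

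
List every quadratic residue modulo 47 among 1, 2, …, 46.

Square k = 1,…,23 (k and 47−k give the same square):
1²=1, 2²=4, 3²=9, 4²=16, 5²=25, 6²=36, 7²≡2, 8²≡17, 9²≡34, 10²≡6, 11²≡27, 12²≡3, 13²≡28, 14²≡8, 15²≡37, 16²≡21, 17²≡7, 18²≡42, 19²≡32, 20²≡24, 21²≡18, 22²≡14, 23²≡12 (mod 47).
So the quadratic residues mod 47 are {1, 2, 3, 4, 6, 7, 8, 9, 12, 14, 16, 17, 18, 21, 24, 25, 27, 28, 32, 34, 36, 37, 42}.

1 2 3 4 6 7 8 9 12 14 16 17 18 21 24 25 27 28 32 34 36 37 42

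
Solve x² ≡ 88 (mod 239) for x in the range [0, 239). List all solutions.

Since 239 ≡ 3 (mod 4), a square root of 88 is 88^((239+1)/4) = 88^60 mod 239.
Repeated squaring: 88^2≡96, 88^4≡134, 88^8≡31, 88^16≡5, 88^32≡25 (mod 239).
88^60 = 88^(32+16+8+4) ≡ 142 (mod 239).
Check: 142² = 20164 ≡ 88 (mod 239). The two roots are 97 and 142.

97, 142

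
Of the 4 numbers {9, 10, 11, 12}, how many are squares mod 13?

(9/13) = +1 → QR.
(10/13) = +1 → QR.
(11/13) = -1 → non-residue.
(12/13) = +1 → QR.
Total quadratic residues among the 4: 3.

3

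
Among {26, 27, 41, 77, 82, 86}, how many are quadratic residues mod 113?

4

(26/113) = +1 → QR.
(27/113) = -1 → non-residue.
(41/113) = +1 → QR.
(77/113) = +1 → QR.
(82/113) = +1 → QR.
(86/113) = -1 → non-residue.
Total quadratic residues among the 6: 4.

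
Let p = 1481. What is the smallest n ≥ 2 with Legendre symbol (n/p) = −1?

(2/1481) = +1, so 2 is a residue.
(3/1481) = −1, so 3 is the smallest positive non-residue mod 1481.

3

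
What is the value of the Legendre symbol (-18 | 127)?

-1

First reduce: -18 ≡ 109 (mod 127).
Reciprocity: 109 ≡ 1 and 127 ≡ 3 (mod 4), so (109/127) = +(127/109).
Reduce top mod 109: now compute (18/109).
Pull out 2: since 109 ≡ 5 (mod 8), (2/109) = -1.
Reciprocity: 9 ≡ 1 and 109 ≡ 1 (mod 4), so (9/109) = +(109/9).
Reduce top mod 9: now compute (1/9).
Reached (1/9) = 1. Collecting the sign flips along the way, the symbol is -1.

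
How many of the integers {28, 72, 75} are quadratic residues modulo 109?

(28/109) = +1 → QR.
(72/109) = -1 → non-residue.
(75/109) = +1 → QR.
Total quadratic residues among the 3: 2.

2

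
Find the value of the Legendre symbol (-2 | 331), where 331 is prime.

1

First reduce: -2 ≡ 329 (mod 331).
Reciprocity: 329 ≡ 1 and 331 ≡ 3 (mod 4), so (329/331) = +(331/329).
Reduce top mod 329: now compute (2/329).
Pull out 2: since 329 ≡ 1 (mod 8), (2/329) = +1.
Reached (1/329) = 1. Collecting the sign flips along the way, the symbol is +1.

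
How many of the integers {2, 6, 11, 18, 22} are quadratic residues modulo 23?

(2/23) = +1 → QR.
(6/23) = +1 → QR.
(11/23) = -1 → non-residue.
(18/23) = +1 → QR.
(22/23) = -1 → non-residue.
Total quadratic residues among the 5: 3.

3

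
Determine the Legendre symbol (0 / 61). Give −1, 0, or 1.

0

Top reduces to 0: gcd > 1, so the symbol is 0.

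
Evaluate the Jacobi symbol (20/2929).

1

Pull out 2^2: since 2929 ≡ 1 (mod 8), (2/2929) = +1, so (2/2929)^2 = +1.
Reciprocity: 5 ≡ 1 and 2929 ≡ 1 (mod 4), so (5/2929) = +(2929/5).
Reduce top mod 5: now compute (4/5).
Pull out 2^2: since 5 ≡ 5 (mod 8), (2/5) = -1, so (2/5)^2 = +1.
Reached (1/5) = 1. Collecting the sign flips along the way, the symbol is +1.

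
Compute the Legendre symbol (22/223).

-1

Euler's criterion: (22/223) ≡ 22^111 (mod 223).
22^2 ≡ 38 (mod 223)
22^4 ≡ 106 (mod 223)
22^8 ≡ 86 (mod 223)
22^16 ≡ 37 (mod 223)
22^32 ≡ 31 (mod 223)
22^64 ≡ 69 (mod 223)
22^111 = 22^(64+32+8+4+2+1) ≡ 222 (mod 223).
Result is 222 ≡ −1, so (22/223) = −1.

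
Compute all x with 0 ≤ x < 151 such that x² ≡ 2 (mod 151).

Since 151 ≡ 3 (mod 4), a square root of 2 is 2^((151+1)/4) = 2^38 mod 151.
Repeated squaring: 2^2≡4, 2^4≡16, 2^8≡105, 2^16≡2, 2^32≡4 (mod 151).
2^38 = 2^(32+4+2) ≡ 105 (mod 151).
Check: 105² = 11025 ≡ 2 (mod 151). The two roots are 46 and 105.

46, 105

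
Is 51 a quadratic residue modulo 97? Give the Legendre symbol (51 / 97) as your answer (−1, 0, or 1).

Euler's criterion: (51/97) ≡ 51^48 (mod 97).
51^2 ≡ 79 (mod 97)
51^4 ≡ 33 (mod 97)
51^8 ≡ 22 (mod 97)
51^16 ≡ 96 (mod 97)
51^32 ≡ 1 (mod 97)
51^48 = 51^(32+16) ≡ 96 (mod 97).
Result is 96 ≡ −1, so (51/97) = −1.

-1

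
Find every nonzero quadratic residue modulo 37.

Square k = 1,…,18 (k and 37−k give the same square):
1²=1, 2²=4, 3²=9, 4²=16, 5²=25, 6²=36, 7²≡12, 8²≡27, 9²≡7, 10²≡26, 11²≡10, 12²≡33, 13²≡21, 14²≡11, 15²≡3, 16²≡34, 17²≡30, 18²≡28 (mod 37).
So the quadratic residues mod 37 are {1, 3, 4, 7, 9, 10, 11, 12, 16, 21, 25, 26, 27, 28, 30, 33, 34, 36}.

1, 3, 4, 7, 9, 10, 11, 12, 16, 21, 25, 26, 27, 28, 30, 33, 34, 36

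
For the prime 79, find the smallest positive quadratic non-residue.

3

(2/79) = +1, so 2 is a residue.
(3/79) = −1, so 3 is the smallest positive non-residue mod 79.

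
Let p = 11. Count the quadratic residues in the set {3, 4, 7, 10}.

2

(3/11) = +1 → QR.
(4/11) = +1 → QR.
(7/11) = -1 → non-residue.
(10/11) = -1 → non-residue.
Total quadratic residues among the 4: 2.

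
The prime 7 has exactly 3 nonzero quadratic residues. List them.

Square k = 1,…,3 (k and 7−k give the same square):
1²=1, 2²=4, 3²≡2 (mod 7).
So the quadratic residues mod 7 are {1, 2, 4}.

1, 2, 4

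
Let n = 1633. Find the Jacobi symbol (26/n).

-1

Pull out 2: since 1633 ≡ 1 (mod 8), (2/1633) = +1.
Reciprocity: 13 ≡ 1 and 1633 ≡ 1 (mod 4), so (13/1633) = +(1633/13).
Reduce top mod 13: now compute (8/13).
Pull out 2^3: since 13 ≡ 5 (mod 8), (2/13) = -1, so (2/13)^3 = -1.
Reached (1/13) = 1. Collecting the sign flips along the way, the symbol is -1.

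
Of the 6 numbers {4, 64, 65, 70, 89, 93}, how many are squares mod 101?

4

(4/101) = +1 → QR.
(64/101) = +1 → QR.
(65/101) = +1 → QR.
(70/101) = +1 → QR.
(89/101) = -1 → non-residue.
(93/101) = -1 → non-residue.
Total quadratic residues among the 6: 4.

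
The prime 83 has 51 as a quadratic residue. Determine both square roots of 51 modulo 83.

36, 47

Since 83 ≡ 3 (mod 4), a square root of 51 is 51^((83+1)/4) = 51^21 mod 83.
Repeated squaring: 51^2≡28, 51^4≡37, 51^8≡41, 51^16≡21 (mod 83).
51^21 = 51^(16+4+1) ≡ 36 (mod 83).
Check: 36² = 1296 ≡ 51 (mod 83). The two roots are 36 and 47.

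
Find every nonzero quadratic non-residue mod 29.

2, 3, 8, 10, 11, 12, 14, 15, 17, 18, 19, 21, 26, 27

Square k = 1,…,14 (k and 29−k give the same square):
1²=1, 2²=4, 3²=9, 4²=16, 5²=25, 6²≡7, 7²≡20, 8²≡6, 9²≡23, 10²≡13, 11²≡5, 12²≡28, 13²≡24, 14²≡22 (mod 29).
The residues are {1, 4, 5, 6, 7, 9, 13, 16, 20, 22, 23, 24, 25, 28}; the non-residues are the remaining 14 nonzero classes.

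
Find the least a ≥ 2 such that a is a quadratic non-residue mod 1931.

2

(2/1931) = −1, so 2 is the smallest positive non-residue mod 1931.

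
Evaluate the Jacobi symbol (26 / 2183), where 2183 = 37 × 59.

Pull out 2: since 2183 ≡ 7 (mod 8), (2/2183) = +1.
Reciprocity: 13 ≡ 1 and 2183 ≡ 3 (mod 4), so (13/2183) = +(2183/13).
Reduce top mod 13: now compute (12/13).
Pull out 2^2: since 13 ≡ 5 (mod 8), (2/13) = -1, so (2/13)^2 = +1.
Reciprocity: 3 ≡ 3 and 13 ≡ 1 (mod 4), so (3/13) = +(13/3).
Reduce top mod 3: now compute (1/3).
Reached (1/3) = 1. Collecting the sign flips along the way, the symbol is +1.

1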